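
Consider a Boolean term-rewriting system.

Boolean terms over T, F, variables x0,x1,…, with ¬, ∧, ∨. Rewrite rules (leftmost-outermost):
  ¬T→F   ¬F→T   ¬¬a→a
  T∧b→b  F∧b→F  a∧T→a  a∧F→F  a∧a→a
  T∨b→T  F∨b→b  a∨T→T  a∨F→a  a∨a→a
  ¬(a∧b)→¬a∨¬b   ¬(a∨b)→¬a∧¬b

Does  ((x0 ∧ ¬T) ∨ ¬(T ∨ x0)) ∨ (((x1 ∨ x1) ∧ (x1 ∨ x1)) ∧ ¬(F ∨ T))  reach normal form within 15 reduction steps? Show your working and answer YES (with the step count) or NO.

Answer: YES — reaches normal form F in 14 ≤ 15 steps

Working:
  start: ((x0 ∧ ¬T) ∨ ¬(T ∨ x0)) ∨ (((x1 ∨ x1) ∧ (x1 ∨ x1)) ∧ ¬(F ∨ T))
  [1] ((x0 ∧ F) ∨ ¬(T ∨ x0)) ∨ (((x1 ∨ x1) ∧ (x1 ∨ x1)) ∧ ¬(F ∨ T))
  [2] (F ∨ ¬(T ∨ x0)) ∨ (((x1 ∨ x1) ∧ (x1 ∨ x1)) ∧ ¬(F ∨ T))
  [3] ¬(T ∨ x0) ∨ (((x1 ∨ x1) ∧ (x1 ∨ x1)) ∧ ¬(F ∨ T))
  [4] (¬T ∧ ¬x0) ∨ (((x1 ∨ x1) ∧ (x1 ∨ x1)) ∧ ¬(F ∨ T))
  [5] (F ∧ ¬x0) ∨ (((x1 ∨ x1) ∧ (x1 ∨ x1)) ∧ ¬(F ∨ T))
  [6] F ∨ (((x1 ∨ x1) ∧ (x1 ∨ x1)) ∧ ¬(F ∨ T))
  [7] ((x1 ∨ x1) ∧ (x1 ∨ x1)) ∧ ¬(F ∨ T)
  [8] (x1 ∨ x1) ∧ ¬(F ∨ T)
  [9] x1 ∧ ¬(F ∨ T)
  [10] x1 ∧ (¬F ∧ ¬T)
  [11] x1 ∧ (T ∧ ¬T)
  [12] x1 ∧ ¬T
  [13] x1 ∧ F
  [14] F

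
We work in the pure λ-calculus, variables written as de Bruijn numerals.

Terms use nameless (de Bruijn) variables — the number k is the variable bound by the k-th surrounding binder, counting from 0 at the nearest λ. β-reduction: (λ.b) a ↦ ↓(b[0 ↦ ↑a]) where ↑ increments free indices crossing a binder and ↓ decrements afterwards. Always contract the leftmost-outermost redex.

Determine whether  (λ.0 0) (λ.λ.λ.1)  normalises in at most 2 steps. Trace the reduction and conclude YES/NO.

Answer: YES — reaches normal form λ.λ.1 in 2 ≤ 2 steps

Reduction:
  start: (λ.0 0) (λ.λ.λ.1)
  [1] (λ.λ.λ.1) (λ.λ.λ.1)
  [2] λ.λ.1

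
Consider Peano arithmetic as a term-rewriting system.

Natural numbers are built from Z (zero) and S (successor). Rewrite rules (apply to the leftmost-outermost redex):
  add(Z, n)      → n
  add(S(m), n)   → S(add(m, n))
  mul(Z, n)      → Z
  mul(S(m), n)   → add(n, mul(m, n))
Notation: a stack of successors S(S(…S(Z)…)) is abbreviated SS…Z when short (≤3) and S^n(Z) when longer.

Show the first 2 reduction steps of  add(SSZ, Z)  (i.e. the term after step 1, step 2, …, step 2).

  start: add(SSZ, Z)
  [1] S(add(SZ, Z))
  [2] S(S(add(Z, Z)))

Answer: after 2 steps: S(S(add(Z, Z)))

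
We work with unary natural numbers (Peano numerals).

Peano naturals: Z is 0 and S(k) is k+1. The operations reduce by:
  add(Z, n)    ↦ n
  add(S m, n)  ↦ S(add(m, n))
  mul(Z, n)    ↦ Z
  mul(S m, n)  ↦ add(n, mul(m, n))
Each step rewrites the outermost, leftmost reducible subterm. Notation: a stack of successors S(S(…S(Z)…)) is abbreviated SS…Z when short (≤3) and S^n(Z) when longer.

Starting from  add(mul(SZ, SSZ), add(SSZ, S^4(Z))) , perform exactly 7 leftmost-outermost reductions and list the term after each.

Answer: after 7 steps: S(S(add(Z, add(SSZ, S^4(Z)))))

Working:
  start: add(mul(SZ, SSZ), add(SSZ, S^4(Z)))
  [1] add(add(SSZ, mul(Z, SSZ)), add(SSZ, S^4(Z)))
  [2] add(S(add(SZ, mul(Z, SSZ))), add(SSZ, S^4(Z)))
  [3] S(add(add(SZ, mul(Z, SSZ)), add(SSZ, S^4(Z))))
  [4] S(add(S(add(Z, mul(Z, SSZ))), add(SSZ, S^4(Z))))
  [5] S(S(add(add(Z, mul(Z, SSZ)), add(SSZ, S^4(Z)))))
  [6] S(S(add(mul(Z, SSZ), add(SSZ, S^4(Z)))))
  [7] S(S(add(Z, add(SSZ, S^4(Z)))))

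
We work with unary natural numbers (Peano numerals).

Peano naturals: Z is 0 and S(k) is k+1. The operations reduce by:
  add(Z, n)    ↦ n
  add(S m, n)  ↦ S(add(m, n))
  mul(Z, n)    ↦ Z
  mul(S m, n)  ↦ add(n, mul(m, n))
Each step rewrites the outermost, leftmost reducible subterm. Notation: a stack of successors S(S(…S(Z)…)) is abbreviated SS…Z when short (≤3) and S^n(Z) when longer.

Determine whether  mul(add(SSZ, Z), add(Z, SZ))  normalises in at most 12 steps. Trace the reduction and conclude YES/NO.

  start: mul(add(SSZ, Z), add(Z, SZ))
  step 1: mul(S(add(SZ, Z)), add(Z, SZ))
  step 2: add(add(Z, SZ), mul(add(SZ, Z), add(Z, SZ)))
  step 3: add(SZ, mul(add(SZ, Z), add(Z, SZ)))
  step 4: S(add(Z, mul(add(SZ, Z), add(Z, SZ))))
  step 5: S(mul(add(SZ, Z), add(Z, SZ)))
  step 6: S(mul(S(add(Z, Z)), add(Z, SZ)))
  step 7: S(add(add(Z, SZ), mul(add(Z, Z), add(Z, SZ))))
  step 8: S(add(SZ, mul(add(Z, Z), add(Z, SZ))))
  step 9: S(S(add(Z, mul(add(Z, Z), add(Z, SZ)))))
  step 10: S(S(mul(add(Z, Z), add(Z, SZ))))
  step 11: S(S(mul(Z, add(Z, SZ))))
  step 12: SSZ

Answer: YES — reaches normal form SSZ in 12 ≤ 12 steps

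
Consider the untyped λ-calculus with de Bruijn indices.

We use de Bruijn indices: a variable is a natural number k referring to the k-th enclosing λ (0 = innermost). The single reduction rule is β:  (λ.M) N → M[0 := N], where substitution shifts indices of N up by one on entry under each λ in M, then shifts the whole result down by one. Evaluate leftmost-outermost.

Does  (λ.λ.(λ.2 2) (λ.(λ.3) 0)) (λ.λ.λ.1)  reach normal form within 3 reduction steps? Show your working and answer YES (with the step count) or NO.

  start: (λ.λ.(λ.2 2) (λ.(λ.3) 0)) (λ.λ.λ.1)
  [1] λ.(λ.(λ.λ.λ.1) (λ.λ.λ.1)) (λ.(λ.λ.λ.λ.1) 0)
  [2] λ.(λ.λ.λ.1) (λ.λ.λ.1)
  [3] λ.λ.λ.1

Answer: YES — reaches normal form λ.λ.λ.1 in 3 ≤ 3 steps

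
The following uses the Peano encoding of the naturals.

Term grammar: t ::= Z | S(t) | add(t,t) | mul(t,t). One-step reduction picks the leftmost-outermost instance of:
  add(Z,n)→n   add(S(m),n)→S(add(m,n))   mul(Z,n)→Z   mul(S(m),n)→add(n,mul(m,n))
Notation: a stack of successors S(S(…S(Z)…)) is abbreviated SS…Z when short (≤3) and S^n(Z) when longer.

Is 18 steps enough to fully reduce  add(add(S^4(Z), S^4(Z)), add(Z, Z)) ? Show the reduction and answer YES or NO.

  start: add(add(S^4(Z), S^4(Z)), add(Z, Z))
  →1  add(S(add(SSSZ, S^4(Z))), add(Z, Z))
  →2  S(add(add(SSSZ, S^4(Z)), add(Z, Z)))
  →3  S(add(S(add(SSZ, S^4(Z))), add(Z, Z)))
  →4  S(S(add(add(SSZ, S^4(Z)), add(Z, Z))))
  →5  S(S(add(S(add(SZ, S^4(Z))), add(Z, Z))))
  →6  S(S(S(add(add(SZ, S^4(Z)), add(Z, Z)))))
  →7  S(S(S(add(S(add(Z, S^4(Z))), add(Z, Z)))))
  →8  S(S(S(S(add(add(Z, S^4(Z)), add(Z, Z))))))
  →9  S(S(S(S(add(S^4(Z), add(Z, Z))))))
  →10  S(S(S(S(S(add(SSSZ, add(Z, Z)))))))
  →11  S(S(S(S(S(S(add(SSZ, add(Z, Z))))))))
  →12  S(S(S(S(S(S(S(add(SZ, add(Z, Z)))))))))
  →13  S(S(S(S(S(S(S(S(add(Z, add(Z, Z))))))))))
  →14  S(S(S(S(S(S(S(S(add(Z, Z)))))))))
  →15  S^8(Z)

Answer: YES — reaches normal form S^8(Z) in 15 ≤ 18 steps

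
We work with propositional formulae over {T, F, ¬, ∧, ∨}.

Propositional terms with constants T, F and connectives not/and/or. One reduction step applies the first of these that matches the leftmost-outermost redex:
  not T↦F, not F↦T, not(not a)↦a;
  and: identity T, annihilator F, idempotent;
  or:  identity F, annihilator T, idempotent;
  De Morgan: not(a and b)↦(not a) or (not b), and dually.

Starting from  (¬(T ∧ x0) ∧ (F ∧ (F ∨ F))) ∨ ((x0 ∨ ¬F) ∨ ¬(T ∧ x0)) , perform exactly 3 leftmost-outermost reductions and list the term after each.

  start: (¬(T ∧ x0) ∧ (F ∧ (F ∨ F))) ∨ ((x0 ∨ ¬F) ∨ ¬(T ∧ x0))
  step 1: ((¬T ∨ ¬x0) ∧ (F ∧ (F ∨ F))) ∨ ((x0 ∨ ¬F) ∨ ¬(T ∧ x0))
  step 2: ((F ∨ ¬x0) ∧ (F ∧ (F ∨ F))) ∨ ((x0 ∨ ¬F) ∨ ¬(T ∧ x0))
  step 3: (¬x0 ∧ (F ∧ (F ∨ F))) ∨ ((x0 ∨ ¬F) ∨ ¬(T ∧ x0))

Answer: after 3 steps: (¬x0 ∧ (F ∧ (F ∨ F))) ∨ ((x0 ∨ ¬F) ∨ ¬(T ∧ x0))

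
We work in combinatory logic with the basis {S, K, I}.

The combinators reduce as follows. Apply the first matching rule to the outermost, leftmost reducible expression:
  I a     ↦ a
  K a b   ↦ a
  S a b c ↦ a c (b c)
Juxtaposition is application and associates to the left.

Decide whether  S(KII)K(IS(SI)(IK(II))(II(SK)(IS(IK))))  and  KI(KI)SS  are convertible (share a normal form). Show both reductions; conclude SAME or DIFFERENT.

Term A:
  start: S(KII)K(IS(SI)(IK(II))(II(SK)(IS(IK))))
  [1] KII(IS(SI)(IK(II))(II(SK)(IS(IK))))(K(IS(SI)(IK(II))(II(SK)(IS(IK)))))
  [2] I(IS(SI)(IK(II))(II(SK)(IS(IK))))(K(IS(SI)(IK(II))(II(SK)(IS(IK)))))
  [3] IS(SI)(IK(II))(II(SK)(IS(IK)))(K(IS(SI)(IK(II))(II(SK)(IS(IK)))))
  [4] S(SI)(IK(II))(II(SK)(IS(IK)))(K(IS(SI)(IK(II))(II(SK)(IS(IK)))))
  [5] SI(II(SK)(IS(IK)))(IK(II)(II(SK)(IS(IK))))(K(IS(SI)(IK(II))(II(SK)(IS(IK)))))
  [6] I(IK(II)(II(SK)(IS(IK))))(II(SK)(IS(IK))(IK(II)(II(SK)(IS(IK)))))(K(IS(SI)(IK(II))(II(SK)(IS(IK)))))
  [7] IK(II)(II(SK)(IS(IK)))(II(SK)(IS(IK))(IK(II)(II(SK)(IS(IK)))))(K(IS(SI)(IK(II))(II(SK)(IS(IK)))))
  [8] K(II)(II(SK)(IS(IK)))(II(SK)(IS(IK))(IK(II)(II(SK)(IS(IK)))))(K(IS(SI)(IK(II))(II(SK)(IS(IK)))))
  [9] II(II(SK)(IS(IK))(IK(II)(II(SK)(IS(IK)))))(K(IS(SI)(IK(II))(II(SK)(IS(IK)))))
  [10] I(II(SK)(IS(IK))(IK(II)(II(SK)(IS(IK)))))(K(IS(SI)(IK(II))(II(SK)(IS(IK)))))
  [11] II(SK)(IS(IK))(IK(II)(II(SK)(IS(IK))))(K(IS(SI)(IK(II))(II(SK)(IS(IK)))))
  [12] I(SK)(IS(IK))(IK(II)(II(SK)(IS(IK))))(K(IS(SI)(IK(II))(II(SK)(IS(IK)))))
  [13] SK(IS(IK))(IK(II)(II(SK)(IS(IK))))(K(IS(SI)(IK(II))(II(SK)(IS(IK)))))
  [14] K(IK(II)(II(SK)(IS(IK))))(IS(IK)(IK(II)(II(SK)(IS(IK)))))(K(IS(SI)(IK(II))(II(SK)(IS(IK)))))
  [15] IK(II)(II(SK)(IS(IK)))(K(IS(SI)(IK(II))(II(SK)(IS(IK)))))
  [16] K(II)(II(SK)(IS(IK)))(K(IS(SI)(IK(II))(II(SK)(IS(IK)))))
  [17] II(K(IS(SI)(IK(II))(II(SK)(IS(IK)))))
  [18] I(K(IS(SI)(IK(II))(II(SK)(IS(IK)))))
  [19] K(IS(SI)(IK(II))(II(SK)(IS(IK))))
  [20] K(S(SI)(IK(II))(II(SK)(IS(IK))))
  [21] K(SI(II(SK)(IS(IK)))(IK(II)(II(SK)(IS(IK)))))
  [22] K(I(IK(II)(II(SK)(IS(IK))))(II(SK)(IS(IK))(IK(II)(II(SK)(IS(IK))))))
  [23] K(IK(II)(II(SK)(IS(IK)))(II(SK)(IS(IK))(IK(II)(II(SK)(IS(IK))))))
  [24] K(K(II)(II(SK)(IS(IK)))(II(SK)(IS(IK))(IK(II)(II(SK)(IS(IK))))))
  [25] K(II(II(SK)(IS(IK))(IK(II)(II(SK)(IS(IK))))))
  [26] K(I(II(SK)(IS(IK))(IK(II)(II(SK)(IS(IK))))))
  [27] K(II(SK)(IS(IK))(IK(II)(II(SK)(IS(IK)))))
  [28] K(I(SK)(IS(IK))(IK(II)(II(SK)(IS(IK)))))
  [29] K(SK(IS(IK))(IK(II)(II(SK)(IS(IK)))))
  [30] K(K(IK(II)(II(SK)(IS(IK))))(IS(IK)(IK(II)(II(SK)(IS(IK))))))
  [31] K(IK(II)(II(SK)(IS(IK))))
  [32] K(K(II)(II(SK)(IS(IK))))
  [33] K(II)
  [34] KI

Term B:
  start: KI(KI)SS
  [1] ISS
  [2] SS

Answer: DIFFERENT — A ⇓ KI, B ⇓ SS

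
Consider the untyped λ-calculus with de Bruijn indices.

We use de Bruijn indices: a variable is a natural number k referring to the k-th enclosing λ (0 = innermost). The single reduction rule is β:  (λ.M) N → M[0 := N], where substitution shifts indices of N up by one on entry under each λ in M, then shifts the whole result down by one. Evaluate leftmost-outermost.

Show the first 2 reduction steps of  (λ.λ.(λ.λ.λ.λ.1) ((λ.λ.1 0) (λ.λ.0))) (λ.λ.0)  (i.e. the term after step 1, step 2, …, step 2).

Answer: after 2 steps: λ.λ.λ.λ.1

Working:
  start: (λ.λ.(λ.λ.λ.λ.1) ((λ.λ.1 0) (λ.λ.0))) (λ.λ.0)
  step 1: λ.(λ.λ.λ.λ.1) ((λ.λ.1 0) (λ.λ.0))
  step 2: λ.λ.λ.λ.1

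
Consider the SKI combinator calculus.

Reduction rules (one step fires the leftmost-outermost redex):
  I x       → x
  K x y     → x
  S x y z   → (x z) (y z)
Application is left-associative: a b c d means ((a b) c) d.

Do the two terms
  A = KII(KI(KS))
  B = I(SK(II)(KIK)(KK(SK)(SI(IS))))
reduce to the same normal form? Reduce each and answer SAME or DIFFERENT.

Term A:
  start: KII(KI(KS))
  [1] I(KI(KS))
  [2] KI(KS)
  [3] I

Term B:
  start: I(SK(II)(KIK)(KK(SK)(SI(IS))))
  [1] SK(II)(KIK)(KK(SK)(SI(IS)))
  [2] K(KIK)(II(KIK))(KK(SK)(SI(IS)))
  [3] KIK(KK(SK)(SI(IS)))
  [4] I(KK(SK)(SI(IS)))
  [5] KK(SK)(SI(IS))
  [6] K(SI(IS))
  [7] K(SIS)

Answer: DIFFERENT — A ⇓ I, B ⇓ K(SIS)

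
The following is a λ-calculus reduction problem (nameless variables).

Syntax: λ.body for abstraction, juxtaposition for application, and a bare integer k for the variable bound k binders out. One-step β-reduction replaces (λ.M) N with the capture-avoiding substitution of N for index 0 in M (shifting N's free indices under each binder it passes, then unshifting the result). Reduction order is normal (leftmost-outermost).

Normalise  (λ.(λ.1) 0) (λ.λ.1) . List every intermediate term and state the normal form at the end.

Answer: normal form = λ.λ.1  (in 2 steps)

Working:
  start: (λ.(λ.1) 0) (λ.λ.1)
  step 1: (λ.λ.λ.1) (λ.λ.1)
  step 2: λ.λ.1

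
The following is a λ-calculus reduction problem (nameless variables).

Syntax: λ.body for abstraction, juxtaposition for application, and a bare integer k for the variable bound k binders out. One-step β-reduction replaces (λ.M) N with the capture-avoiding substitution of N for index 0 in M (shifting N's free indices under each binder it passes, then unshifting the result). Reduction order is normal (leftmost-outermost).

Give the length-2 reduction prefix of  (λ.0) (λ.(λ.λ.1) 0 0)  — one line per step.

Answer: after 2 steps: λ.(λ.1) 0

Reduction:
  start: (λ.0) (λ.(λ.λ.1) 0 0)
  →1  λ.(λ.λ.1) 0 0
  →2  λ.(λ.1) 0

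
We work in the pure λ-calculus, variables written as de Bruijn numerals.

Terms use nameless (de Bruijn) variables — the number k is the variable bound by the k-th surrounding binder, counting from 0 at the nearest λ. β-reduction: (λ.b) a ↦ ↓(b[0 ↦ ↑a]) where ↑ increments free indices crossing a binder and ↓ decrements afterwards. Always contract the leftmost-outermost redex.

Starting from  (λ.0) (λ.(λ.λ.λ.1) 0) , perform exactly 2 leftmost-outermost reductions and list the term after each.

  start: (λ.0) (λ.(λ.λ.λ.1) 0)
  step 1: λ.(λ.λ.λ.1) 0
  step 2: λ.λ.λ.1

Answer: after 2 steps: λ.λ.λ.1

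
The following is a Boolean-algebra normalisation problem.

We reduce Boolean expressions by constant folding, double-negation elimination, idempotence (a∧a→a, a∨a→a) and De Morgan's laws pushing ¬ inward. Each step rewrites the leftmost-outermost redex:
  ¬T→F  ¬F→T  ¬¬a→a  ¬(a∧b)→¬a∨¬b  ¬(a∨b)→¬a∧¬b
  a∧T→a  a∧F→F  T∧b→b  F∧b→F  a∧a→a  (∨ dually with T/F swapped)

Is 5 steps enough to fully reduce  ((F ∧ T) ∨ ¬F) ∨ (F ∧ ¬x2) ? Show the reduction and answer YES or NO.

  start: ((F ∧ T) ∨ ¬F) ∨ (F ∧ ¬x2)
  →1  (F ∨ ¬F) ∨ (F ∧ ¬x2)
  →2  ¬F ∨ (F ∧ ¬x2)
  →3  T ∨ (F ∧ ¬x2)
  →4  T

Answer: YES — reaches normal form T in 4 ≤ 5 steps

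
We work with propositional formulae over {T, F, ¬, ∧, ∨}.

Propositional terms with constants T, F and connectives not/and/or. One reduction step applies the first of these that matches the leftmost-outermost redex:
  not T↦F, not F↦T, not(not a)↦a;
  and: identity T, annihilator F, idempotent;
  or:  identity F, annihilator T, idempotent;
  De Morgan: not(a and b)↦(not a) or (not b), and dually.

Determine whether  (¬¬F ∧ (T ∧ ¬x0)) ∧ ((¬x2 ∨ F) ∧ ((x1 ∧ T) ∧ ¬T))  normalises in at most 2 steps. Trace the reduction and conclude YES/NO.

Answer: NO — after 2 steps the term is F ∧ ((¬x2 ∨ F) ∧ ((x1 ∧ T) ∧ ¬T)), not yet normal

Derivation:
  start: (¬¬F ∧ (T ∧ ¬x0)) ∧ ((¬x2 ∨ F) ∧ ((x1 ∧ T) ∧ ¬T))
  step 1: (F ∧ (T ∧ ¬x0)) ∧ ((¬x2 ∨ F) ∧ ((x1 ∧ T) ∧ ¬T))
  step 2: F ∧ ((¬x2 ∨ F) ∧ ((x1 ∧ T) ∧ ¬T))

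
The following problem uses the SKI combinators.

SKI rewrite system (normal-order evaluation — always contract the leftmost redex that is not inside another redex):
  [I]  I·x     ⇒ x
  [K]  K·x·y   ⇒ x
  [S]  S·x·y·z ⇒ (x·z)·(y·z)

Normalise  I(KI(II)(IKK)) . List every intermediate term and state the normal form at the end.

  start: I(KI(II)(IKK))
  [1] KI(II)(IKK)
  [2] I(IKK)
  [3] IKK
  [4] KK

Answer: normal form = KK  (in 4 steps)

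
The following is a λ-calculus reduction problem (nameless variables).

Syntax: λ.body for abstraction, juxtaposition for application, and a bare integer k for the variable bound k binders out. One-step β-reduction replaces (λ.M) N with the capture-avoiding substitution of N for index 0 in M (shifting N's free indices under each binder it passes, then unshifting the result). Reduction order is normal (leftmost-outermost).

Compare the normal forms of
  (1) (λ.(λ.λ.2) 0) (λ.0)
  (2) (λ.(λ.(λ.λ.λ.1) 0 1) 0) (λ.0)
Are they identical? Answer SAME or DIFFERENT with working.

Term A:
  start: (λ.(λ.λ.2) 0) (λ.0)
  →1  (λ.λ.λ.0) (λ.0)
  →2  λ.λ.0

Term B:
  start: (λ.(λ.(λ.λ.λ.1) 0 1) 0) (λ.0)
  →1  (λ.(λ.λ.λ.1) 0 (λ.0)) (λ.0)
  →2  (λ.λ.λ.1) (λ.0) (λ.0)
  →3  (λ.λ.1) (λ.0)
  →4  λ.λ.0

Answer: SAME — A ⇓ λ.λ.0, B ⇓ λ.λ.0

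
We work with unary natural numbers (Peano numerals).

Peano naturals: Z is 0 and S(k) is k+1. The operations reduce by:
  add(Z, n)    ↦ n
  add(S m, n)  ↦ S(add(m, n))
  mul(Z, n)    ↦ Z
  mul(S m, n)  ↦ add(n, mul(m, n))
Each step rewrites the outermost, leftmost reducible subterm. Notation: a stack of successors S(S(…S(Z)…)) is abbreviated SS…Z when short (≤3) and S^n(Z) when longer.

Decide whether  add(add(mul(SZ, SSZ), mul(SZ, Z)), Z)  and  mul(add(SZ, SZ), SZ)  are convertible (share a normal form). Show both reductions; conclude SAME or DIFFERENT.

Answer: SAME — A ⇓ SSZ, B ⇓ SSZ

Derivation:
Term A:
  start: add(add(mul(SZ, SSZ), mul(SZ, Z)), Z)
  →1  add(add(add(SSZ, mul(Z, SSZ)), mul(SZ, Z)), Z)
  →2  add(add(S(add(SZ, mul(Z, SSZ))), mul(SZ, Z)), Z)
  →3  add(S(add(add(SZ, mul(Z, SSZ)), mul(SZ, Z))), Z)
  →4  S(add(add(add(SZ, mul(Z, SSZ)), mul(SZ, Z)), Z))
  →5  S(add(add(S(add(Z, mul(Z, SSZ))), mul(SZ, Z)), Z))
  →6  S(add(S(add(add(Z, mul(Z, SSZ)), mul(SZ, Z))), Z))
  →7  S(S(add(add(add(Z, mul(Z, SSZ)), mul(SZ, Z)), Z)))
  →8  S(S(add(add(mul(Z, SSZ), mul(SZ, Z)), Z)))
  →9  S(S(add(add(Z, mul(SZ, Z)), Z)))
  →10  S(S(add(mul(SZ, Z), Z)))
  →11  S(S(add(add(Z, mul(Z, Z)), Z)))
  →12  S(S(add(mul(Z, Z), Z)))
  →13  S(S(add(Z, Z)))
  →14  SSZ

Term B:
  start: mul(add(SZ, SZ), SZ)
  →1  mul(S(add(Z, SZ)), SZ)
  →2  add(SZ, mul(add(Z, SZ), SZ))
  →3  S(add(Z, mul(add(Z, SZ), SZ)))
  →4  S(mul(add(Z, SZ), SZ))
  →5  S(mul(SZ, SZ))
  →6  S(add(SZ, mul(Z, SZ)))
  →7  S(S(add(Z, mul(Z, SZ))))
  →8  S(S(mul(Z, SZ)))
  →9  SSZ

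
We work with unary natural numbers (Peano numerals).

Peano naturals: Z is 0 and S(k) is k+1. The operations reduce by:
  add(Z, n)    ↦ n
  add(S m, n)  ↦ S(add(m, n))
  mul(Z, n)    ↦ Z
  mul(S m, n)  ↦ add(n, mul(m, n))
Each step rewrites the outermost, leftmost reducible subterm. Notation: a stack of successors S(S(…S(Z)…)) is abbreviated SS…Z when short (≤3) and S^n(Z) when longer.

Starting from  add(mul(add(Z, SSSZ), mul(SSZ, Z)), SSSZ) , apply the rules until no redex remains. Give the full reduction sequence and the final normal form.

Answer: normal form = SSSZ  (in 24 steps)

Derivation:
  start: add(mul(add(Z, SSSZ), mul(SSZ, Z)), SSSZ)
  →1  add(mul(SSSZ, mul(SSZ, Z)), SSSZ)
  →2  add(add(mul(SSZ, Z), mul(SSZ, mul(SSZ, Z))), SSSZ)
  →3  add(add(add(Z, mul(SZ, Z)), mul(SSZ, mul(SSZ, Z))), SSSZ)
  →4  add(add(mul(SZ, Z), mul(SSZ, mul(SSZ, Z))), SSSZ)
  →5  add(add(add(Z, mul(Z, Z)), mul(SSZ, mul(SSZ, Z))), SSSZ)
  →6  add(add(mul(Z, Z), mul(SSZ, mul(SSZ, Z))), SSSZ)
  →7  add(add(Z, mul(SSZ, mul(SSZ, Z))), SSSZ)
  →8  add(mul(SSZ, mul(SSZ, Z)), SSSZ)
  →9  add(add(mul(SSZ, Z), mul(SZ, mul(SSZ, Z))), SSSZ)
  →10  add(add(add(Z, mul(SZ, Z)), mul(SZ, mul(SSZ, Z))), SSSZ)
  →11  add(add(mul(SZ, Z), mul(SZ, mul(SSZ, Z))), SSSZ)
  →12  add(add(add(Z, mul(Z, Z)), mul(SZ, mul(SSZ, Z))), SSSZ)
  →13  add(add(mul(Z, Z), mul(SZ, mul(SSZ, Z))), SSSZ)
  →14  add(add(Z, mul(SZ, mul(SSZ, Z))), SSSZ)
  →15  add(mul(SZ, mul(SSZ, Z)), SSSZ)
  →16  add(add(mul(SSZ, Z), mul(Z, mul(SSZ, Z))), SSSZ)
  →17  add(add(add(Z, mul(SZ, Z)), mul(Z, mul(SSZ, Z))), SSSZ)
  →18  add(add(mul(SZ, Z), mul(Z, mul(SSZ, Z))), SSSZ)
  →19  add(add(add(Z, mul(Z, Z)), mul(Z, mul(SSZ, Z))), SSSZ)
  →20  add(add(mul(Z, Z), mul(Z, mul(SSZ, Z))), SSSZ)
  →21  add(add(Z, mul(Z, mul(SSZ, Z))), SSSZ)
  →22  add(mul(Z, mul(SSZ, Z)), SSSZ)
  →23  add(Z, SSSZ)
  →24  SSSZ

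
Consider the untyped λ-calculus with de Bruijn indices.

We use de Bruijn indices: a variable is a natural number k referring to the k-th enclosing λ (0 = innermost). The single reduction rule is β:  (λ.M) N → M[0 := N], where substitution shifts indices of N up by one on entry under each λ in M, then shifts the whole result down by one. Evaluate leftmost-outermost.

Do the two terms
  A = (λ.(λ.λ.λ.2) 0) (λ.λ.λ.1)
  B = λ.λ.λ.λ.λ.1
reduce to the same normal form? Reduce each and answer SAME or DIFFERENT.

Answer: SAME — A ⇓ λ.λ.λ.λ.λ.1, B ⇓ λ.λ.λ.λ.λ.1

Reduction:
Term A:
  start: (λ.(λ.λ.λ.2) 0) (λ.λ.λ.1)
  [1] (λ.λ.λ.2) (λ.λ.λ.1)
  [2] λ.λ.λ.λ.λ.1

Term B:
  start: λ.λ.λ.λ.λ.1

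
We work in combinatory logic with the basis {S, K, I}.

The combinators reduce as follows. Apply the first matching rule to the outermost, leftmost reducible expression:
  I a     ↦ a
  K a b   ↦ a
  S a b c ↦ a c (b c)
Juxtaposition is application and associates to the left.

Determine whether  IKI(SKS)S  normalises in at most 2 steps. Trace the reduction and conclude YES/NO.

  start: IKI(SKS)S
  →1  KI(SKS)S
  →2  IS

Answer: NO — after 2 steps the term is IS, not yet normal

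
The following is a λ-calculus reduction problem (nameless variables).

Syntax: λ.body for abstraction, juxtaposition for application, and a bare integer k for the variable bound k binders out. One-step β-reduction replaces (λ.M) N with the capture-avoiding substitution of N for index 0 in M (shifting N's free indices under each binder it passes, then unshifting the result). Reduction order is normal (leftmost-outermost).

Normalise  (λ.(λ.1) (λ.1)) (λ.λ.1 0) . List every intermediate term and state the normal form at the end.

Answer: normal form = λ.λ.1 0  (in 2 steps)

Working:
  start: (λ.(λ.1) (λ.1)) (λ.λ.1 0)
  →1  (λ.λ.λ.1 0) (λ.λ.λ.1 0)
  →2  λ.λ.1 0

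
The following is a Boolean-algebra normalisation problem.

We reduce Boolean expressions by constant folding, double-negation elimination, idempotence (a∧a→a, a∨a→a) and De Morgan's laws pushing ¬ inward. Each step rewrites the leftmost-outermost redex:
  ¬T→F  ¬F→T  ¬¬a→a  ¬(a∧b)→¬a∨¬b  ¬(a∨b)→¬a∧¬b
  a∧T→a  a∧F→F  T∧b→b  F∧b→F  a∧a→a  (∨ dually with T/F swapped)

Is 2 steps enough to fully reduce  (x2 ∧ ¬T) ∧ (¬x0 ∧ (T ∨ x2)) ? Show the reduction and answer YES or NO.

  start: (x2 ∧ ¬T) ∧ (¬x0 ∧ (T ∨ x2))
  →1  (x2 ∧ F) ∧ (¬x0 ∧ (T ∨ x2))
  →2  F ∧ (¬x0 ∧ (T ∨ x2))

Answer: NO — after 2 steps the term is F ∧ (¬x0 ∧ (T ∨ x2)), not yet normal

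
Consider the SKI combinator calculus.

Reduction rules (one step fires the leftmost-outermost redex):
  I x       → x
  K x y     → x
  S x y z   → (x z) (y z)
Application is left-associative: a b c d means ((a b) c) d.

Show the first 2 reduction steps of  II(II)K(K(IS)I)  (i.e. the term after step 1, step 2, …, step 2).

Answer: after 2 steps: IIK(K(IS)I)

Derivation:
  start: II(II)K(K(IS)I)
  step 1: I(II)K(K(IS)I)
  step 2: IIK(K(IS)I)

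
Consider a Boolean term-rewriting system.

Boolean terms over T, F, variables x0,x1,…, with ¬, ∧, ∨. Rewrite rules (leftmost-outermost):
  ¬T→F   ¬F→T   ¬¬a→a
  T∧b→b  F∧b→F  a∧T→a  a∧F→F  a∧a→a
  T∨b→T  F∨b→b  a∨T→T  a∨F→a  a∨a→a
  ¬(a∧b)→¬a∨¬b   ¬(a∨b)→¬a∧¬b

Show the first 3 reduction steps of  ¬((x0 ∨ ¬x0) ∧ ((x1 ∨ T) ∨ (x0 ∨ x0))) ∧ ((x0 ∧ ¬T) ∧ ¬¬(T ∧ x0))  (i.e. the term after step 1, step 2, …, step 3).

  start: ¬((x0 ∨ ¬x0) ∧ ((x1 ∨ T) ∨ (x0 ∨ x0))) ∧ ((x0 ∧ ¬T) ∧ ¬¬(T ∧ x0))
  →1  (¬(x0 ∨ ¬x0) ∨ ¬((x1 ∨ T) ∨ (x0 ∨ x0))) ∧ ((x0 ∧ ¬T) ∧ ¬¬(T ∧ x0))
  →2  ((¬x0 ∧ ¬¬x0) ∨ ¬((x1 ∨ T) ∨ (x0 ∨ x0))) ∧ ((x0 ∧ ¬T) ∧ ¬¬(T ∧ x0))
  →3  ((¬x0 ∧ x0) ∨ ¬((x1 ∨ T) ∨ (x0 ∨ x0))) ∧ ((x0 ∧ ¬T) ∧ ¬¬(T ∧ x0))

Answer: after 3 steps: ((¬x0 ∧ x0) ∨ ¬((x1 ∨ T) ∨ (x0 ∨ x0))) ∧ ((x0 ∧ ¬T) ∧ ¬¬(T ∧ x0))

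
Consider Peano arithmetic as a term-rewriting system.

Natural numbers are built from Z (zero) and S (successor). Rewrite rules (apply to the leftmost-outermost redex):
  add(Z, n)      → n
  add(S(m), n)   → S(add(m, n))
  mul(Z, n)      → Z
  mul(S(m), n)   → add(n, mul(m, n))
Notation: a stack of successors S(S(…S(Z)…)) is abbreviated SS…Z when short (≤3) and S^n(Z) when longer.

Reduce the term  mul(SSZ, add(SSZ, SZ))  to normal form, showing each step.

Answer: normal form = S^6(Z)  (in 17 steps)

Derivation:
  start: mul(SSZ, add(SSZ, SZ))
  step 1: add(add(SSZ, SZ), mul(SZ, add(SSZ, SZ)))
  step 2: add(S(add(SZ, SZ)), mul(SZ, add(SSZ, SZ)))
  step 3: S(add(add(SZ, SZ), mul(SZ, add(SSZ, SZ))))
  step 4: S(add(S(add(Z, SZ)), mul(SZ, add(SSZ, SZ))))
  step 5: S(S(add(add(Z, SZ), mul(SZ, add(SSZ, SZ)))))
  step 6: S(S(add(SZ, mul(SZ, add(SSZ, SZ)))))
  step 7: S(S(S(add(Z, mul(SZ, add(SSZ, SZ))))))
  step 8: S(S(S(mul(SZ, add(SSZ, SZ)))))
  step 9: S(S(S(add(add(SSZ, SZ), mul(Z, add(SSZ, SZ))))))
  step 10: S(S(S(add(S(add(SZ, SZ)), mul(Z, add(SSZ, SZ))))))
  step 11: S(S(S(S(add(add(SZ, SZ), mul(Z, add(SSZ, SZ)))))))
  step 12: S(S(S(S(add(S(add(Z, SZ)), mul(Z, add(SSZ, SZ)))))))
  step 13: S(S(S(S(S(add(add(Z, SZ), mul(Z, add(SSZ, SZ))))))))
  step 14: S(S(S(S(S(add(SZ, mul(Z, add(SSZ, SZ))))))))
  step 15: S(S(S(S(S(S(add(Z, mul(Z, add(SSZ, SZ)))))))))
  step 16: S(S(S(S(S(S(mul(Z, add(SSZ, SZ))))))))
  step 17: S^6(Z)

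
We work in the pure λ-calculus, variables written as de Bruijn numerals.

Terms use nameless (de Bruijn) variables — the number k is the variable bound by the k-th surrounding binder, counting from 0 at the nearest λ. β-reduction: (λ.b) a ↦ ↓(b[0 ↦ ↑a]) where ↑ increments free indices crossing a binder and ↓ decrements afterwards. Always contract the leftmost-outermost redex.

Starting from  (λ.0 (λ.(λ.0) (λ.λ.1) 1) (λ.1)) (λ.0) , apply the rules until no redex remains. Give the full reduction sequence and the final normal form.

Answer: normal form = λ.λ.0  (in 5 steps)

Derivation:
  start: (λ.0 (λ.(λ.0) (λ.λ.1) 1) (λ.1)) (λ.0)
  [1] (λ.0) (λ.(λ.0) (λ.λ.1) (λ.0)) (λ.λ.0)
  [2] (λ.(λ.0) (λ.λ.1) (λ.0)) (λ.λ.0)
  [3] (λ.0) (λ.λ.1) (λ.0)
  [4] (λ.λ.1) (λ.0)
  [5] λ.λ.0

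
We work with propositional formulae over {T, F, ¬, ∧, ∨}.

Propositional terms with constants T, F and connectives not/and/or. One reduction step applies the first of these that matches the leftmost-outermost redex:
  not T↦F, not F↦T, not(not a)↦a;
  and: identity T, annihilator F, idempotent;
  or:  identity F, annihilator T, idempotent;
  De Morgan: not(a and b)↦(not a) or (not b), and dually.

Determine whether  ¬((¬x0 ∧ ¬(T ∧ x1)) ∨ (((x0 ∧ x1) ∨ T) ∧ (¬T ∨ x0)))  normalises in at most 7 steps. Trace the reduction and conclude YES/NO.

Answer: NO — after 7 steps the term is (x0 ∨ x1) ∧ ((¬(x0 ∧ x1) ∧ ¬T) ∨ ¬(¬T ∨ x0)), not yet normal

Reduction:
  start: ¬((¬x0 ∧ ¬(T ∧ x1)) ∨ (((x0 ∧ x1) ∨ T) ∧ (¬T ∨ x0)))
  [1] ¬(¬x0 ∧ ¬(T ∧ x1)) ∧ ¬(((x0 ∧ x1) ∨ T) ∧ (¬T ∨ x0))
  [2] (¬¬x0 ∨ ¬¬(T ∧ x1)) ∧ ¬(((x0 ∧ x1) ∨ T) ∧ (¬T ∨ x0))
  [3] (x0 ∨ ¬¬(T ∧ x1)) ∧ ¬(((x0 ∧ x1) ∨ T) ∧ (¬T ∨ x0))
  [4] (x0 ∨ (T ∧ x1)) ∧ ¬(((x0 ∧ x1) ∨ T) ∧ (¬T ∨ x0))
  [5] (x0 ∨ x1) ∧ ¬(((x0 ∧ x1) ∨ T) ∧ (¬T ∨ x0))
  [6] (x0 ∨ x1) ∧ (¬((x0 ∧ x1) ∨ T) ∨ ¬(¬T ∨ x0))
  [7] (x0 ∨ x1) ∧ ((¬(x0 ∧ x1) ∧ ¬T) ∨ ¬(¬T ∨ x0))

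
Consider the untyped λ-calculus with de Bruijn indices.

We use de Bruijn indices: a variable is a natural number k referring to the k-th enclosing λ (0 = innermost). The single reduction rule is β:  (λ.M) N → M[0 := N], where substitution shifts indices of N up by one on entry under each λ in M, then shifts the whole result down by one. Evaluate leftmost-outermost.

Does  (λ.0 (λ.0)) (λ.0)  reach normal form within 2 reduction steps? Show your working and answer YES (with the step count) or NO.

  start: (λ.0 (λ.0)) (λ.0)
  step 1: (λ.0) (λ.0)
  step 2: λ.0

Answer: YES — reaches normal form λ.0 in 2 ≤ 2 steps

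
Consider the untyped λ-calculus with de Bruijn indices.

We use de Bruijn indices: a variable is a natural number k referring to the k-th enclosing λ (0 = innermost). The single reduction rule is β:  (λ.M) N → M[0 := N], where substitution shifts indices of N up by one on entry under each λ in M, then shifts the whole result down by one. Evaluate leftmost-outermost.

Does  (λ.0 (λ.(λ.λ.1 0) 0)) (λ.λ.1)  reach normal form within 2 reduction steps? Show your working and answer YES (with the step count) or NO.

Answer: NO — after 2 steps the term is λ.λ.(λ.λ.1 0) 0, not yet normal

Reduction:
  start: (λ.0 (λ.(λ.λ.1 0) 0)) (λ.λ.1)
  →1  (λ.λ.1) (λ.(λ.λ.1 0) 0)
  →2  λ.λ.(λ.λ.1 0) 0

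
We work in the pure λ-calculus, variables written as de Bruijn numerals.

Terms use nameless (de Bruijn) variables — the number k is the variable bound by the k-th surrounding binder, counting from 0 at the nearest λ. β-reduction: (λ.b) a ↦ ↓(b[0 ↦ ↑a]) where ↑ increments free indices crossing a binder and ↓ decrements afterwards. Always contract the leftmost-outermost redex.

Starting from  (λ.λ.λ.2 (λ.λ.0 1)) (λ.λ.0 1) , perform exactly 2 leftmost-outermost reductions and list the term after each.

Answer: after 2 steps: λ.λ.λ.0 (λ.λ.0 1)

Reduction:
  start: (λ.λ.λ.2 (λ.λ.0 1)) (λ.λ.0 1)
  [1] λ.λ.(λ.λ.0 1) (λ.λ.0 1)
  [2] λ.λ.λ.0 (λ.λ.0 1)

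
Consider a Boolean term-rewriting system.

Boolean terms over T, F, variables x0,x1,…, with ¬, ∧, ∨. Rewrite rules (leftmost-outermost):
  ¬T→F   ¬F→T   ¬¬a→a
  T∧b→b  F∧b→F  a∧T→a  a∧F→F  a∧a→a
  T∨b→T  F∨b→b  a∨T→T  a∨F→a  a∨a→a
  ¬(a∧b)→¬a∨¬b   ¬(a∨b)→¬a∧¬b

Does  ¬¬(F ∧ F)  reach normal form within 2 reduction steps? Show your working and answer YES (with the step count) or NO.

  start: ¬¬(F ∧ F)
  step 1: F ∧ F
  step 2: F

Answer: YES — reaches normal form F in 2 ≤ 2 steps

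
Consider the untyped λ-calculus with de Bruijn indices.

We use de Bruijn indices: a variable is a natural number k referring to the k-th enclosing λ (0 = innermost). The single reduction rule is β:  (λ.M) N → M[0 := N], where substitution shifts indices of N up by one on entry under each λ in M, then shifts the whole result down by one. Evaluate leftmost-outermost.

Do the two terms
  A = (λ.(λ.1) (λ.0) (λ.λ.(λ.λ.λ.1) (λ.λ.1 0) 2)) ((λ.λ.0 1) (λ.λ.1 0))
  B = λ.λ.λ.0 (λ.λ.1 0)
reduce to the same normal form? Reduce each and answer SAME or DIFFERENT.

Answer: SAME — A ⇓ λ.λ.λ.0 (λ.λ.1 0), B ⇓ λ.λ.λ.0 (λ.λ.1 0)

Derivation:
Term A:
  start: (λ.(λ.1) (λ.0) (λ.λ.(λ.λ.λ.1) (λ.λ.1 0) 2)) ((λ.λ.0 1) (λ.λ.1 0))
  step 1: (λ.(λ.λ.0 1) (λ.λ.1 0)) (λ.0) (λ.λ.(λ.λ.λ.1) (λ.λ.1 0) ((λ.λ.0 1) (λ.λ.1 0)))
  step 2: (λ.λ.0 1) (λ.λ.1 0) (λ.λ.(λ.λ.λ.1) (λ.λ.1 0) ((λ.λ.0 1) (λ.λ.1 0)))
  step 3: (λ.0 (λ.λ.1 0)) (λ.λ.(λ.λ.λ.1) (λ.λ.1 0) ((λ.λ.0 1) (λ.λ.1 0)))
  step 4: (λ.λ.(λ.λ.λ.1) (λ.λ.1 0) ((λ.λ.0 1) (λ.λ.1 0))) (λ.λ.1 0)
  step 5: λ.(λ.λ.λ.1) (λ.λ.1 0) ((λ.λ.0 1) (λ.λ.1 0))
  step 6: λ.(λ.λ.1) ((λ.λ.0 1) (λ.λ.1 0))
  step 7: λ.λ.(λ.λ.0 1) (λ.λ.1 0)
  step 8: λ.λ.λ.0 (λ.λ.1 0)

Term B:
  start: λ.λ.λ.0 (λ.λ.1 0)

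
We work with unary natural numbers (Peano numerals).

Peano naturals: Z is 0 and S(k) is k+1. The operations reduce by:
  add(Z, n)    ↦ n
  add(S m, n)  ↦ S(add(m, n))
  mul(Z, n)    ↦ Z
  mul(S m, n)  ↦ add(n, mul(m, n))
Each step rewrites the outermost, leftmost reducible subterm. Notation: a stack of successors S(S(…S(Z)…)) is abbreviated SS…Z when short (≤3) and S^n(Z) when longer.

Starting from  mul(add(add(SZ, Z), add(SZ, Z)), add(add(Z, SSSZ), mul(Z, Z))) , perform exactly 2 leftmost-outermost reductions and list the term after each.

Answer: after 2 steps: mul(S(add(add(Z, Z), add(SZ, Z))), add(add(Z, SSSZ), mul(Z, Z)))

Derivation:
  start: mul(add(add(SZ, Z), add(SZ, Z)), add(add(Z, SSSZ), mul(Z, Z)))
  [1] mul(add(S(add(Z, Z)), add(SZ, Z)), add(add(Z, SSSZ), mul(Z, Z)))
  [2] mul(S(add(add(Z, Z), add(SZ, Z))), add(add(Z, SSSZ), mul(Z, Z)))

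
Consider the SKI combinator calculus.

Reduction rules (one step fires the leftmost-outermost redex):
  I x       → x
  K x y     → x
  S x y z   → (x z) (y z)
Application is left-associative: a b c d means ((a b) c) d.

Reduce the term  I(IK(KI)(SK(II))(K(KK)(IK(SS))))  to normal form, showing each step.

Answer: normal form = I  (in 4 steps)

Derivation:
  start: I(IK(KI)(SK(II))(K(KK)(IK(SS))))
  →1  IK(KI)(SK(II))(K(KK)(IK(SS)))
  →2  K(KI)(SK(II))(K(KK)(IK(SS)))
  →3  KI(K(KK)(IK(SS)))
  →4  I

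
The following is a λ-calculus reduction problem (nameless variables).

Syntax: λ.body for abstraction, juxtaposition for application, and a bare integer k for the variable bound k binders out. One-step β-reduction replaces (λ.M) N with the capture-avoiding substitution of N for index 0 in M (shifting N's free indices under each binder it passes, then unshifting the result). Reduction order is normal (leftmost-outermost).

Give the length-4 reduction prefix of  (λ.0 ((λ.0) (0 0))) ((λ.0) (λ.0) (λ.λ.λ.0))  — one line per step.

Answer: after 4 steps: λ.λ.0

Derivation:
  start: (λ.0 ((λ.0) (0 0))) ((λ.0) (λ.0) (λ.λ.λ.0))
  [1] (λ.0) (λ.0) (λ.λ.λ.0) ((λ.0) ((λ.0) (λ.0) (λ.λ.λ.0) ((λ.0) (λ.0) (λ.λ.λ.0))))
  [2] (λ.0) (λ.λ.λ.0) ((λ.0) ((λ.0) (λ.0) (λ.λ.λ.0) ((λ.0) (λ.0) (λ.λ.λ.0))))
  [3] (λ.λ.λ.0) ((λ.0) ((λ.0) (λ.0) (λ.λ.λ.0) ((λ.0) (λ.0) (λ.λ.λ.0))))
  [4] λ.λ.0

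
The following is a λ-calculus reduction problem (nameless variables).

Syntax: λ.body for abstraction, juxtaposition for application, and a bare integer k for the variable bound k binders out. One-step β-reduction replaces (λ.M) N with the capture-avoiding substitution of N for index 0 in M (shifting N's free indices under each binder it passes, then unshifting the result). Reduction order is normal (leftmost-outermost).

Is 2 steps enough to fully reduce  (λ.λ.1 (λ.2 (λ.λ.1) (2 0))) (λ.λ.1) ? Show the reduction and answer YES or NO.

  start: (λ.λ.1 (λ.2 (λ.λ.1) (2 0))) (λ.λ.1)
  →1  λ.(λ.λ.1) (λ.(λ.λ.1) (λ.λ.1) ((λ.λ.1) 0))
  →2  λ.λ.λ.(λ.λ.1) (λ.λ.1) ((λ.λ.1) 0)

Answer: NO — after 2 steps the term is λ.λ.λ.(λ.λ.1) (λ.λ.1) ((λ.λ.1) 0), not yet normal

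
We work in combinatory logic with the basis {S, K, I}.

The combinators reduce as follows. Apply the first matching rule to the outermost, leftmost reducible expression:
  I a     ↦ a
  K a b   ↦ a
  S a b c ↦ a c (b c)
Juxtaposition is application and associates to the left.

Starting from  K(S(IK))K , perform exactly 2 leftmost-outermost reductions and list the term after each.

  start: K(S(IK))K
  →1  S(IK)
  →2  SK

Answer: after 2 steps: SK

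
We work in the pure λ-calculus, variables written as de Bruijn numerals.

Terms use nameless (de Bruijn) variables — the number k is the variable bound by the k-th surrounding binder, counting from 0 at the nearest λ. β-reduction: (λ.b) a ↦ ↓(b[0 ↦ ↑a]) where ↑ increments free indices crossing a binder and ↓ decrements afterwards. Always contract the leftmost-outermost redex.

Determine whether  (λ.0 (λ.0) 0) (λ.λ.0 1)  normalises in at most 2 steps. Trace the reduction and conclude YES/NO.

  start: (λ.0 (λ.0) 0) (λ.λ.0 1)
  [1] (λ.λ.0 1) (λ.0) (λ.λ.0 1)
  [2] (λ.0 (λ.0)) (λ.λ.0 1)

Answer: NO — after 2 steps the term is (λ.0 (λ.0)) (λ.λ.0 1), not yet normal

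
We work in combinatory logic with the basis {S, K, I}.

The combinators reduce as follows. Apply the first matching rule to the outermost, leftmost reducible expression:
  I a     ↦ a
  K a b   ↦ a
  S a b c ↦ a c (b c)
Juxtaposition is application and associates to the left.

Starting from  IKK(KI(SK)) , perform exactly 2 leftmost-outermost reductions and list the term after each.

Answer: after 2 steps: K

Reduction:
  start: IKK(KI(SK))
  [1] KK(KI(SK))
  [2] K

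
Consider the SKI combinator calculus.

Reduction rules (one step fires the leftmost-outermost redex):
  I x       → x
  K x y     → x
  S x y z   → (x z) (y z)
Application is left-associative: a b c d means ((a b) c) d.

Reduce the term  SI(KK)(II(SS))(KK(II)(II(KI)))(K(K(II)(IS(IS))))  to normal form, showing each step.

Answer: normal form = I  (in 11 steps)

Working:
  start: SI(KK)(II(SS))(KK(II)(II(KI)))(K(K(II)(IS(IS))))
  →1  I(II(SS))(KK(II(SS)))(KK(II)(II(KI)))(K(K(II)(IS(IS))))
  →2  II(SS)(KK(II(SS)))(KK(II)(II(KI)))(K(K(II)(IS(IS))))
  →3  I(SS)(KK(II(SS)))(KK(II)(II(KI)))(K(K(II)(IS(IS))))
  →4  SS(KK(II(SS)))(KK(II)(II(KI)))(K(K(II)(IS(IS))))
  →5  S(KK(II)(II(KI)))(KK(II(SS))(KK(II)(II(KI))))(K(K(II)(IS(IS))))
  →6  KK(II)(II(KI))(K(K(II)(IS(IS))))(KK(II(SS))(KK(II)(II(KI)))(K(K(II)(IS(IS)))))
  →7  K(II(KI))(K(K(II)(IS(IS))))(KK(II(SS))(KK(II)(II(KI)))(K(K(II)(IS(IS)))))
  →8  II(KI)(KK(II(SS))(KK(II)(II(KI)))(K(K(II)(IS(IS)))))
  →9  I(KI)(KK(II(SS))(KK(II)(II(KI)))(K(K(II)(IS(IS)))))
  →10  KI(KK(II(SS))(KK(II)(II(KI)))(K(K(II)(IS(IS)))))
  →11  I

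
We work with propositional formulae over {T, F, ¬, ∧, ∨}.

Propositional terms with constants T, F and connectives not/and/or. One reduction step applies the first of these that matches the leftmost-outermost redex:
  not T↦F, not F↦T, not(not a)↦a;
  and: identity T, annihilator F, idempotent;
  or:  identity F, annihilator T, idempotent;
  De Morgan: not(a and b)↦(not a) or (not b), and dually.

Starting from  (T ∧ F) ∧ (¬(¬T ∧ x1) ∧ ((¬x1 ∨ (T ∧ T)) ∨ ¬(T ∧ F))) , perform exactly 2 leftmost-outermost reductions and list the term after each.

  start: (T ∧ F) ∧ (¬(¬T ∧ x1) ∧ ((¬x1 ∨ (T ∧ T)) ∨ ¬(T ∧ F)))
  →1  F ∧ (¬(¬T ∧ x1) ∧ ((¬x1 ∨ (T ∧ T)) ∨ ¬(T ∧ F)))
  →2  F

Answer: after 2 steps: F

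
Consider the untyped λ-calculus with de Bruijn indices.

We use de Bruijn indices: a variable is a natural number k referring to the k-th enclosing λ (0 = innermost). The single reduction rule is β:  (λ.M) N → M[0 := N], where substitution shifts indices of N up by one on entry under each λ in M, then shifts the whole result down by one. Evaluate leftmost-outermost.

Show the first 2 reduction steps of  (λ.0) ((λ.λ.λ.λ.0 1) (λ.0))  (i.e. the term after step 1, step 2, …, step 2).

Answer: after 2 steps: λ.λ.λ.0 1

Derivation:
  start: (λ.0) ((λ.λ.λ.λ.0 1) (λ.0))
  step 1: (λ.λ.λ.λ.0 1) (λ.0)
  step 2: λ.λ.λ.0 1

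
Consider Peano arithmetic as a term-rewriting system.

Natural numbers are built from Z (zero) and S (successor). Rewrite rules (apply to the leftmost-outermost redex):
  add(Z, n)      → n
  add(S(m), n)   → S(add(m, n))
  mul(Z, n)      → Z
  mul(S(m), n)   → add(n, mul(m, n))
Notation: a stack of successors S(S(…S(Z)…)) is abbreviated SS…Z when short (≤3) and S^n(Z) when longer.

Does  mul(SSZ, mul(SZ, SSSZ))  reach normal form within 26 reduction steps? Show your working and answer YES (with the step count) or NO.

Answer: YES — reaches normal form S^6(Z) in 23 ≤ 26 steps

Working:
  start: mul(SSZ, mul(SZ, SSSZ))
  [1] add(mul(SZ, SSSZ), mul(SZ, mul(SZ, SSSZ)))
  [2] add(add(SSSZ, mul(Z, SSSZ)), mul(SZ, mul(SZ, SSSZ)))
  [3] add(S(add(SSZ, mul(Z, SSSZ))), mul(SZ, mul(SZ, SSSZ)))
  [4] S(add(add(SSZ, mul(Z, SSSZ)), mul(SZ, mul(SZ, SSSZ))))
  [5] S(add(S(add(SZ, mul(Z, SSSZ))), mul(SZ, mul(SZ, SSSZ))))
  [6] S(S(add(add(SZ, mul(Z, SSSZ)), mul(SZ, mul(SZ, SSSZ)))))
  [7] S(S(add(S(add(Z, mul(Z, SSSZ))), mul(SZ, mul(SZ, SSSZ)))))
  [8] S(S(S(add(add(Z, mul(Z, SSSZ)), mul(SZ, mul(SZ, SSSZ))))))
  [9] S(S(S(add(mul(Z, SSSZ), mul(SZ, mul(SZ, SSSZ))))))
  [10] S(S(S(add(Z, mul(SZ, mul(SZ, SSSZ))))))
  [11] S(S(S(mul(SZ, mul(SZ, SSSZ)))))
  [12] S(S(S(add(mul(SZ, SSSZ), mul(Z, mul(SZ, SSSZ))))))
  [13] S(S(S(add(add(SSSZ, mul(Z, SSSZ)), mul(Z, mul(SZ, SSSZ))))))
  [14] S(S(S(add(S(add(SSZ, mul(Z, SSSZ))), mul(Z, mul(SZ, SSSZ))))))
  [15] S(S(S(S(add(add(SSZ, mul(Z, SSSZ)), mul(Z, mul(SZ, SSSZ)))))))
  [16] S(S(S(S(add(S(add(SZ, mul(Z, SSSZ))), mul(Z, mul(SZ, SSSZ)))))))
  [17] S(S(S(S(S(add(add(SZ, mul(Z, SSSZ)), mul(Z, mul(SZ, SSSZ))))))))
  [18] S(S(S(S(S(add(S(add(Z, mul(Z, SSSZ))), mul(Z, mul(SZ, SSSZ))))))))
  [19] S(S(S(S(S(S(add(add(Z, mul(Z, SSSZ)), mul(Z, mul(SZ, SSSZ)))))))))
  [20] S(S(S(S(S(S(add(mul(Z, SSSZ), mul(Z, mul(SZ, SSSZ)))))))))
  [21] S(S(S(S(S(S(add(Z, mul(Z, mul(SZ, SSSZ)))))))))
  [22] S(S(S(S(S(S(mul(Z, mul(SZ, SSSZ))))))))
  [23] S^6(Z)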